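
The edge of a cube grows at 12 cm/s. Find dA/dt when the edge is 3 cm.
432 cm²/s

A = 6s²
dA/dt = 12s · ds/dt = 12·3·12 = 432 cm²/s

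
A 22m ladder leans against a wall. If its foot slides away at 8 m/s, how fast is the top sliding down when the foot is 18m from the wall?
18√10/5 ≈ 11.38 m/s

x² + y² = 22²
2x·dx/dt + 2y·dy/dt = 0
dy/dt = -x/y · dx/dt = -18/(4√10) · 8 = -18√10/5 m/s
The top is descending at 18√10/5 ≈ 11.38 m/s.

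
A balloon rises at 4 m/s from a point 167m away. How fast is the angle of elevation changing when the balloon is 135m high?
0.014486 rad/s

tan(θ) = y/167
sec²(θ) · dθ/dt = (1/167) · dy/dt
dθ/dt = cos²(θ)/167 · 4 = 167/(167² + 135²) · 4
dθ/dt = 0.014486 rad/s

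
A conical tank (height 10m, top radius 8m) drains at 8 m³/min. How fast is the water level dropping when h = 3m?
25/(18π) ≈ 0.4421 m/min

r/h = 8/10, so r = (4/5)h
V = (1/3)πr²h = (1/3)π((4/5)h)²h = (16/75)πh³
dV/dh = (16/25)πh²
dh/dt = (dV/dt)/(dV/dh) = -8/((16/25)π·3²) = -25/(18π) m/min
The level is dropping at 25/(18π) ≈ 0.4421 m/min.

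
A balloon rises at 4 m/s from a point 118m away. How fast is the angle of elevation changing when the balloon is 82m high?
0.022859 rad/s

tan(θ) = y/118
sec²(θ) · dθ/dt = (1/118) · dy/dt
dθ/dt = cos²(θ)/118 · 4 = 118/(118² + 82²) · 4
dθ/dt = 0.022859 rad/s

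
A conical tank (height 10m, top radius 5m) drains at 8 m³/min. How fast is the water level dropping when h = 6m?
8/(9π) ≈ 0.2829 m/min

r/h = 5/10, so r = (1/2)h
V = (1/3)πr²h = (1/3)π((1/2)h)²h = (1/12)πh³
dV/dh = (1/4)πh²
dh/dt = (dV/dt)/(dV/dh) = -8/((1/4)π·6²) = -8/(9π) m/min
The level is dropping at 8/(9π) ≈ 0.2829 m/min.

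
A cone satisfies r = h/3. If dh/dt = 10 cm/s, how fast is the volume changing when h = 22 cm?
4840π/9 cm³/s

V = (1/3)π(h/3)²h = πh³/27
dV/dt = πh²/9 · 10
At h = 22: dV/dt = 4840π/9 cm³/s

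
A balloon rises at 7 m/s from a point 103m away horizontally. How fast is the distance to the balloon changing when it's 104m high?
728√857/4285 ≈ 4.974 m/s

z² = 103² + y²
z = √(103² + 104²) = 5√857
dz/dt = y/z · dy/dt = 104/(5√857) · 7 = 728√857/4285 ≈ 4.974 m/s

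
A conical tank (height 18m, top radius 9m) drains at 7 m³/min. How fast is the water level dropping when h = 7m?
4/(7π) ≈ 0.1819 m/min

r/h = 9/18, so r = (1/2)h
V = (1/3)πr²h = (1/3)π((1/2)h)²h = (1/12)πh³
dV/dh = (1/4)πh²
dh/dt = (dV/dt)/(dV/dh) = -7/((1/4)π·7²) = -4/(7π) m/min
The level is dropping at 4/(7π) ≈ 0.1819 m/min.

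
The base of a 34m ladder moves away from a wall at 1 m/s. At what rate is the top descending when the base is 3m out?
3√1147/1147 ≈ 0.08858 m/s

x² + y² = 34²
2x·dx/dt + 2y·dy/dt = 0
dy/dt = -x/y · dx/dt = -3/√1147 · 1 = -3√1147/1147 m/s
The top is descending at 3√1147/1147 ≈ 0.08858 m/s.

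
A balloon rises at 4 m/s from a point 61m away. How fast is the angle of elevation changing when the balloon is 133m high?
0.011397 rad/s

tan(θ) = y/61
sec²(θ) · dθ/dt = (1/61) · dy/dt
dθ/dt = cos²(θ)/61 · 4 = 61/(61² + 133²) · 4
dθ/dt = 0.011397 rad/s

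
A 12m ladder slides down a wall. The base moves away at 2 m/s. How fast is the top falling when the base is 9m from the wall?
6√7/7 ≈ 2.268 m/s

x² + y² = 12²
2x·dx/dt + 2y·dy/dt = 0
dy/dt = -x/y · dx/dt = -9/(3√7) · 2 = -6√7/7 m/s
The top is descending at 6√7/7 ≈ 2.268 m/s.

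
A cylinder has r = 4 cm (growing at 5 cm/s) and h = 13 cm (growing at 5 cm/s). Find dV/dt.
600π cm³/s

V = πr²h
dV/dt = 2πrh·dr/dt + πr²·dh/dt
= 2π(4)(13)(5) + π(4)²(5)
= 600π cm³/s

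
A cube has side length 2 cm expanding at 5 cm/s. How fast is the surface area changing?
120 cm²/s

A = 6s²
dA/dt = 12s · ds/dt = 12·2·5 = 120 cm²/s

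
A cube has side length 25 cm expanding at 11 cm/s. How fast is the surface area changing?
3300 cm²/s

A = 6s²
dA/dt = 12s · ds/dt = 12·25·11 = 3300 cm²/s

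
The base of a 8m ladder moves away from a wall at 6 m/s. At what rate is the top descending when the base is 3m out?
18√55/55 ≈ 2.427 m/s

x² + y² = 8²
2x·dx/dt + 2y·dy/dt = 0
dy/dt = -x/y · dx/dt = -3/√55 · 6 = -18√55/55 m/s
The top is descending at 18√55/55 ≈ 2.427 m/s.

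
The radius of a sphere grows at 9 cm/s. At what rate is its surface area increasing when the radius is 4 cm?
288π cm²/s

S = 4πr²
dS/dt = dS/dr · dr/dt = 8πr · 9
At r = 4: dS/dt = 288π cm²/s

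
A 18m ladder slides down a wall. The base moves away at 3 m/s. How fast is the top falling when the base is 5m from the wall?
15√299/299 ≈ 0.8675 m/s

x² + y² = 18²
2x·dx/dt + 2y·dy/dt = 0
dy/dt = -x/y · dx/dt = -5/√299 · 3 = -15√299/299 m/s
The top is descending at 15√299/299 ≈ 0.8675 m/s.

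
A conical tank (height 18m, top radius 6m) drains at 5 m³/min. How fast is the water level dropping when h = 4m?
45/(16π) ≈ 0.8952 m/min

r/h = 6/18, so r = (1/3)h
V = (1/3)πr²h = (1/3)π((1/3)h)²h = (1/27)πh³
dV/dh = (1/9)πh²
dh/dt = (dV/dt)/(dV/dh) = -5/((1/9)π·4²) = -45/(16π) m/min
The level is dropping at 45/(16π) ≈ 0.8952 m/min.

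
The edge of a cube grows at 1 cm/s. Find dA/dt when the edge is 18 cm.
216 cm²/s

A = 6s²
dA/dt = 12s · ds/dt = 12·18·1 = 216 cm²/s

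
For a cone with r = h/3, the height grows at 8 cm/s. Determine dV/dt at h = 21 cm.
392π cm³/s

V = (1/3)π(h/3)²h = πh³/27
dV/dt = πh²/9 · 8
At h = 21: dV/dt = 392π cm³/s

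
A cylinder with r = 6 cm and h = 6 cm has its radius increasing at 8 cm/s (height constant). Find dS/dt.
288π cm²/s

S = 2πrh + 2πr² (lateral + bases)
dS/dt = (2πh + 4πr)·dr/dt = (2π·6 + 4π·6)·8
= 288π cm²/s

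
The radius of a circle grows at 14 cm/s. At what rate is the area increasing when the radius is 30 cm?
840π cm²/s

A = πr²
dA/dt = 2πr · dr/dt = 2π(30)(14) = 840π cm²/s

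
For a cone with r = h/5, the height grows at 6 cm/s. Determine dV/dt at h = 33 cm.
6534π/25 cm³/s

V = (1/3)π(h/5)²h = πh³/75
dV/dt = πh²/25 · 6
At h = 33: dV/dt = 6534π/25 cm³/s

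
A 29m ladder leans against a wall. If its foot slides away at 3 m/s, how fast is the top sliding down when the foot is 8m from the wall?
8√777/259 ≈ 0.861 m/s

x² + y² = 29²
2x·dx/dt + 2y·dy/dt = 0
dy/dt = -x/y · dx/dt = -8/√777 · 3 = -8√777/259 m/s
The top is descending at 8√777/259 ≈ 0.861 m/s.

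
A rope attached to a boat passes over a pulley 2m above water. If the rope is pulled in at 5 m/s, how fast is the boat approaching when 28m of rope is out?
14√195/39 ≈ 5.013 m/s

rope² = x² + 2²
x = √(28² - 2²) = 2√195
dx/dt = (rope/x) · d(rope)/dt = (28/(2√195)) · (-5) = -14√195/39 m/s
The boat approaches at 14√195/39 ≈ 5.013 m/s.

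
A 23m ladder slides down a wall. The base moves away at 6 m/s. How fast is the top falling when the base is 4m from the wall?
8√57/57 ≈ 1.06 m/s

x² + y² = 23²
2x·dx/dt + 2y·dy/dt = 0
dy/dt = -x/y · dx/dt = -4/(3√57) · 6 = -8√57/57 m/s
The top is descending at 8√57/57 ≈ 1.06 m/s.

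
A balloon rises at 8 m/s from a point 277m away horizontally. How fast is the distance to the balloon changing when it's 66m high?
528√81085/81085 ≈ 1.854 m/s

z² = 277² + y²
z = √(277² + 66²) = √81085
dz/dt = y/z · dy/dt = 66/√81085 · 8 = 528√81085/81085 ≈ 1.854 m/s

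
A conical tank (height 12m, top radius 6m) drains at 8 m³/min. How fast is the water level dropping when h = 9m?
32/(81π) ≈ 0.1258 m/min

r/h = 6/12, so r = (1/2)h
V = (1/3)πr²h = (1/3)π((1/2)h)²h = (1/12)πh³
dV/dh = (1/4)πh²
dh/dt = (dV/dt)/(dV/dh) = -8/((1/4)π·9²) = -32/(81π) m/min
The level is dropping at 32/(81π) ≈ 0.1258 m/min.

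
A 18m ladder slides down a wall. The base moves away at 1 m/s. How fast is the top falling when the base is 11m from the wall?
11√203/203 ≈ 0.772 m/s

x² + y² = 18²
2x·dx/dt + 2y·dy/dt = 0
dy/dt = -x/y · dx/dt = -11/√203 · 1 = -11√203/203 m/s
The top is descending at 11√203/203 ≈ 0.772 m/s.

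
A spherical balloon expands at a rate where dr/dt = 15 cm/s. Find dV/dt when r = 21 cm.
26460π cm³/s

V = (4/3)πr³
dV/dt = dV/dr · dr/dt = 4πr² · 15
At r = 21: dV/dt = 26460π cm³/s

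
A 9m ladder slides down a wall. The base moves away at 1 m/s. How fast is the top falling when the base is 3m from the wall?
√2/4 ≈ 0.3536 m/s

x² + y² = 9²
2x·dx/dt + 2y·dy/dt = 0
dy/dt = -x/y · dx/dt = -3/(6√2) · 1 = -√2/4 m/s
The top is descending at √2/4 ≈ 0.3536 m/s.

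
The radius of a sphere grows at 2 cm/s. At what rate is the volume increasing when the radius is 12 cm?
1152π cm³/s

V = (4/3)πr³
dV/dt = dV/dr · dr/dt = 4πr² · 2
At r = 12: dV/dt = 1152π cm³/s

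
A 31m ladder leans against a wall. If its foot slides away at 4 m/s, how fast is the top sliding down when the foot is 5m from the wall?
5√26/39 ≈ 0.6537 m/s

x² + y² = 31²
2x·dx/dt + 2y·dy/dt = 0
dy/dt = -x/y · dx/dt = -5/(6√26) · 4 = -5√26/39 m/s
The top is descending at 5√26/39 ≈ 0.6537 m/s.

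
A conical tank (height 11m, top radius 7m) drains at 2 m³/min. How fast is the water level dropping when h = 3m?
242/(441π) ≈ 0.1747 m/min

r/h = 7/11, so r = (7/11)h
V = (1/3)πr²h = (1/3)π((7/11)h)²h = (49/363)πh³
dV/dh = (49/121)πh²
dh/dt = (dV/dt)/(dV/dh) = -2/((49/121)π·3²) = -242/(441π) m/min
The level is dropping at 242/(441π) ≈ 0.1747 m/min.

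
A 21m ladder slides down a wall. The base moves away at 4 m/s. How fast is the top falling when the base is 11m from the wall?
11√5/10 ≈ 2.46 m/s

x² + y² = 21²
2x·dx/dt + 2y·dy/dt = 0
dy/dt = -x/y · dx/dt = -11/(8√5) · 4 = -11√5/10 m/s
The top is descending at 11√5/10 ≈ 2.46 m/s.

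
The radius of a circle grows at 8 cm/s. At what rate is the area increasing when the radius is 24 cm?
384π cm²/s

A = πr²
dA/dt = 2πr · dr/dt = 2π(24)(8) = 384π cm²/s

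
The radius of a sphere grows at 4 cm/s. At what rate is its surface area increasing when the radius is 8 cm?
256π cm²/s

S = 4πr²
dS/dt = dS/dr · dr/dt = 8πr · 4
At r = 8: dS/dt = 256π cm²/s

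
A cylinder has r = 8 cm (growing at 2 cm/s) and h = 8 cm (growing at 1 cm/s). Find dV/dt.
320π cm³/s

V = πr²h
dV/dt = 2πrh·dr/dt + πr²·dh/dt
= 2π(8)(8)(2) + π(8)²(1)
= 320π cm³/s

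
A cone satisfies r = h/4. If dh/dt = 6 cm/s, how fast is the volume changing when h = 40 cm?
600π cm³/s

V = (1/3)π(h/4)²h = πh³/48
dV/dt = πh²/16 · 6
At h = 40: dV/dt = 600π cm³/s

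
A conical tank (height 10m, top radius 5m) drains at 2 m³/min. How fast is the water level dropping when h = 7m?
8/(49π) ≈ 0.05197 m/min

r/h = 5/10, so r = (1/2)h
V = (1/3)πr²h = (1/3)π((1/2)h)²h = (1/12)πh³
dV/dh = (1/4)πh²
dh/dt = (dV/dt)/(dV/dh) = -2/((1/4)π·7²) = -8/(49π) m/min
The level is dropping at 8/(49π) ≈ 0.05197 m/min.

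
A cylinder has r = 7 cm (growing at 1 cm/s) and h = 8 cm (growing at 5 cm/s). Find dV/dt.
357π cm³/s

V = πr²h
dV/dt = 2πrh·dr/dt + πr²·dh/dt
= 2π(7)(8)(1) + π(7)²(5)
= 357π cm³/s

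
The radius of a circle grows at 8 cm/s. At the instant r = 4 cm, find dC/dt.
16π cm/s

C = 2πr
dC/dt = 2π · dr/dt = 2π · 8 = 16π cm/s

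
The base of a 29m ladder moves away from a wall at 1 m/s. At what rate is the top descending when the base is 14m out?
14√645/645 ≈ 0.5512 m/s

x² + y² = 29²
2x·dx/dt + 2y·dy/dt = 0
dy/dt = -x/y · dx/dt = -14/√645 · 1 = -14√645/645 m/s
The top is descending at 14√645/645 ≈ 0.5512 m/s.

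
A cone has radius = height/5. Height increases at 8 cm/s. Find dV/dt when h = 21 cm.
3528π/25 cm³/s

V = (1/3)π(h/5)²h = πh³/75
dV/dt = πh²/25 · 8
At h = 21: dV/dt = 3528π/25 cm³/s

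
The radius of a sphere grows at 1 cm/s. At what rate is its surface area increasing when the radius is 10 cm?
80π cm²/s

S = 4πr²
dS/dt = dS/dr · dr/dt = 8πr · 1
At r = 10: dS/dt = 80π cm²/s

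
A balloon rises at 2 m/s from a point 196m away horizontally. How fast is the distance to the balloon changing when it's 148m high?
37√3770/1885 ≈ 1.205 m/s

z² = 196² + y²
z = √(196² + 148²) = 4√3770
dz/dt = y/z · dy/dt = 148/(4√3770) · 2 = 37√3770/1885 ≈ 1.205 m/s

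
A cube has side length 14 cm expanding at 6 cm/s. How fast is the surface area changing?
1008 cm²/s

A = 6s²
dA/dt = 12s · ds/dt = 12·14·6 = 1008 cm²/s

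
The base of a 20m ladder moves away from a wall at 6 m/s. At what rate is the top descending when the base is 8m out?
4√21/7 ≈ 2.619 m/s

x² + y² = 20²
2x·dx/dt + 2y·dy/dt = 0
dy/dt = -x/y · dx/dt = -8/(4√21) · 6 = -4√21/7 m/s
The top is descending at 4√21/7 ≈ 2.619 m/s.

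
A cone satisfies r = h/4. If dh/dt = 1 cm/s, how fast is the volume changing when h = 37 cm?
1369π/16 cm³/s

V = (1/3)π(h/4)²h = πh³/48
dV/dt = πh²/16 · 1
At h = 37: dV/dt = 1369π/16 cm³/s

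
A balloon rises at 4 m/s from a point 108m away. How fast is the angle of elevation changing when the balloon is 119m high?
0.016728 rad/s

tan(θ) = y/108
sec²(θ) · dθ/dt = (1/108) · dy/dt
dθ/dt = cos²(θ)/108 · 4 = 108/(108² + 119²) · 4
dθ/dt = 0.016728 rad/s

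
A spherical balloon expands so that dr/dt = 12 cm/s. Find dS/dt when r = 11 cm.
1056π cm²/s

S = 4πr²
dS/dt = dS/dr · dr/dt = 8πr · 12
At r = 11: dS/dt = 1056π cm²/s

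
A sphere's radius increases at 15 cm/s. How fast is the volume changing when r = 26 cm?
40560π cm³/s

V = (4/3)πr³
dV/dt = dV/dr · dr/dt = 4πr² · 15
At r = 26: dV/dt = 40560π cm³/s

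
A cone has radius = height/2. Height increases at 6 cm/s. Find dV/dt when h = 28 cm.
1176π cm³/s

V = (1/3)π(h/2)²h = πh³/12
dV/dt = πh²/4 · 6
At h = 28: dV/dt = 1176π cm³/s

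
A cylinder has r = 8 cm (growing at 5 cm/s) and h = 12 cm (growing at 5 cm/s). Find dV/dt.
1280π cm³/s

V = πr²h
dV/dt = 2πrh·dr/dt + πr²·dh/dt
= 2π(8)(12)(5) + π(8)²(5)
= 1280π cm³/s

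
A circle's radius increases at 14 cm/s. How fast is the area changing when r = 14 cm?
392π cm²/s

A = πr²
dA/dt = 2πr · dr/dt = 2π(14)(14) = 392π cm²/s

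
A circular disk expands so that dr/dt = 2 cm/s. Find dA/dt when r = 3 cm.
12π cm²/s

A = πr²
dA/dt = 2πr · dr/dt = 2π(3)(2) = 12π cm²/s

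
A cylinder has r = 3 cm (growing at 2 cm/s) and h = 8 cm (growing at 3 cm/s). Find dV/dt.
123π cm³/s

V = πr²h
dV/dt = 2πrh·dr/dt + πr²·dh/dt
= 2π(3)(8)(2) + π(3)²(3)
= 123π cm³/s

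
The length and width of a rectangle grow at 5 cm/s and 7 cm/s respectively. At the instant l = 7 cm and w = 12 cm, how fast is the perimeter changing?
24 cm/s

P = 2(l + w)
dP/dt = 2(dl/dt + dw/dt) = 2(5 + 7) = 24 cm/s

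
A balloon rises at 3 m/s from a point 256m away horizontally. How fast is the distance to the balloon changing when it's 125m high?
375√81161/81161 ≈ 1.316 m/s

z² = 256² + y²
z = √(256² + 125²) = √81161
dz/dt = y/z · dy/dt = 125/√81161 · 3 = 375√81161/81161 ≈ 1.316 m/s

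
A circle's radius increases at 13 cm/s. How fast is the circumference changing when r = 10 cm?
26π cm/s

C = 2πr
dC/dt = 2π · dr/dt = 2π · 13 = 26π cm/s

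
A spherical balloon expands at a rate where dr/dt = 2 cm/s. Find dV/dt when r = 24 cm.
4608π cm³/s

V = (4/3)πr³
dV/dt = dV/dr · dr/dt = 4πr² · 2
At r = 24: dV/dt = 4608π cm³/s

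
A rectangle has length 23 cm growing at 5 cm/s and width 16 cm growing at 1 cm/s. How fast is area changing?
103 cm²/s

A = lw
dA/dt = w·dl/dt + l·dw/dt = 16·5 + 23·1 = 103 cm²/s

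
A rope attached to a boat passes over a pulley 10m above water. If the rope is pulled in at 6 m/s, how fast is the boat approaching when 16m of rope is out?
16√39/13 ≈ 7.686 m/s

rope² = x² + 10²
x = √(16² - 10²) = 2√39
dx/dt = (rope/x) · d(rope)/dt = (16/(2√39)) · (-6) = -16√39/13 m/s
The boat approaches at 16√39/13 ≈ 7.686 m/s.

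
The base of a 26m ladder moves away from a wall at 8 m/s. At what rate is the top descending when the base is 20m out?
80√69/69 ≈ 9.631 m/s

x² + y² = 26²
2x·dx/dt + 2y·dy/dt = 0
dy/dt = -x/y · dx/dt = -20/(2√69) · 8 = -80√69/69 m/s
The top is descending at 80√69/69 ≈ 9.631 m/s.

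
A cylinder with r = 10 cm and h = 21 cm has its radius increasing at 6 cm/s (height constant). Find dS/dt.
492π cm²/s

S = 2πrh + 2πr² (lateral + bases)
dS/dt = (2πh + 4πr)·dr/dt = (2π·21 + 4π·10)·6
= 492π cm²/s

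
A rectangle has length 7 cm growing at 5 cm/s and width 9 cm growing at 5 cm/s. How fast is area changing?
80 cm²/s

A = lw
dA/dt = w·dl/dt + l·dw/dt = 9·5 + 7·5 = 80 cm²/s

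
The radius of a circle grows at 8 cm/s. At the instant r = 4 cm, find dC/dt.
16π cm/s

C = 2πr
dC/dt = 2π · dr/dt = 2π · 8 = 16π cm/s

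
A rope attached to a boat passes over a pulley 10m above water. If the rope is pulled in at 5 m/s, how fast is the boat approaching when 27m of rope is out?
135√629/629 ≈ 5.383 m/s

rope² = x² + 10²
x = √(27² - 10²) = √629
dx/dt = (rope/x) · d(rope)/dt = (27/√629) · (-5) = -135√629/629 m/s
The boat approaches at 135√629/629 ≈ 5.383 m/s.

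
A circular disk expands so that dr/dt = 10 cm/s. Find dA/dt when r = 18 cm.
360π cm²/s

A = πr²
dA/dt = 2πr · dr/dt = 2π(18)(10) = 360π cm²/s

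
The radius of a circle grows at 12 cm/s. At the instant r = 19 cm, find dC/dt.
24π cm/s

C = 2πr
dC/dt = 2π · dr/dt = 2π · 12 = 24π cm/s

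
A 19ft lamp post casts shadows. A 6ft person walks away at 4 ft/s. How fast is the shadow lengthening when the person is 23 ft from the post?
24/13 ft/s

By similar triangles: 19/(x+s) = 6/s
Solving: s = 6x/13
ds/dt = 6/13 · dx/dt = 6/13 · 4 = 24/13 ft/s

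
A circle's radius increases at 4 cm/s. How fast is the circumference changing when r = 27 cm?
8π cm/s

C = 2πr
dC/dt = 2π · dr/dt = 2π · 4 = 8π cm/s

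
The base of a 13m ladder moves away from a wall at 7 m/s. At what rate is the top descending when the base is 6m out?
6√133/19 ≈ 3.642 m/s

x² + y² = 13²
2x·dx/dt + 2y·dy/dt = 0
dy/dt = -x/y · dx/dt = -6/√133 · 7 = -6√133/19 m/s
The top is descending at 6√133/19 ≈ 3.642 m/s.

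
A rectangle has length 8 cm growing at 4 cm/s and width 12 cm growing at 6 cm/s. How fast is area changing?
96 cm²/s

A = lw
dA/dt = w·dl/dt + l·dw/dt = 12·4 + 8·6 = 96 cm²/s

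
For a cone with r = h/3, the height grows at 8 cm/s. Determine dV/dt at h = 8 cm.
512π/9 cm³/s

V = (1/3)π(h/3)²h = πh³/27
dV/dt = πh²/9 · 8
At h = 8: dV/dt = 512π/9 cm³/s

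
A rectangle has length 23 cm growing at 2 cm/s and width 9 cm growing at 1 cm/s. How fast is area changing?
41 cm²/s

A = lw
dA/dt = w·dl/dt + l·dw/dt = 9·2 + 23·1 = 41 cm²/s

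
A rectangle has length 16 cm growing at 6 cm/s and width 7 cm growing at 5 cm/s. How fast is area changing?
122 cm²/s

A = lw
dA/dt = w·dl/dt + l·dw/dt = 7·6 + 16·5 = 122 cm²/s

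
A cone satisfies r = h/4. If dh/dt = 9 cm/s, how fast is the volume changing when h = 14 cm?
441π/4 cm³/s

V = (1/3)π(h/4)²h = πh³/48
dV/dt = πh²/16 · 9
At h = 14: dV/dt = 441π/4 cm³/s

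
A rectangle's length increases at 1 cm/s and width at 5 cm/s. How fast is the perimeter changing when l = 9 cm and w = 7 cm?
12 cm/s

P = 2(l + w)
dP/dt = 2(dl/dt + dw/dt) = 2(1 + 5) = 12 cm/s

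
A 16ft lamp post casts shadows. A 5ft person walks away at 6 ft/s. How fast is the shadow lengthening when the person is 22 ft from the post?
30/11 ft/s

By similar triangles: 16/(x+s) = 5/s
Solving: s = 5x/11
ds/dt = 5/11 · dx/dt = 5/11 · 6 = 30/11 ft/s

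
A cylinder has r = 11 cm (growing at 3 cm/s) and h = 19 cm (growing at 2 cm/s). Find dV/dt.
1496π cm³/s

V = πr²h
dV/dt = 2πrh·dr/dt + πr²·dh/dt
= 2π(11)(19)(3) + π(11)²(2)
= 1496π cm³/s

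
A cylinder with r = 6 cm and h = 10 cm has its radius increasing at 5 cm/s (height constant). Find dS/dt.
220π cm²/s

S = 2πrh + 2πr² (lateral + bases)
dS/dt = (2πh + 4πr)·dr/dt = (2π·10 + 4π·6)·5
= 220π cm²/s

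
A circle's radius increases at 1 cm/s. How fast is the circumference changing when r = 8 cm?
2π cm/s

C = 2πr
dC/dt = 2π · dr/dt = 2π · 1 = 2π cm/s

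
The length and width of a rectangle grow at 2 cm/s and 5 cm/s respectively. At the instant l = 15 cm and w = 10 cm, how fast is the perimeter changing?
14 cm/s

P = 2(l + w)
dP/dt = 2(dl/dt + dw/dt) = 2(2 + 5) = 14 cm/s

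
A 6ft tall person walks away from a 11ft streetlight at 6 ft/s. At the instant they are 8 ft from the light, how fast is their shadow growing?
36/5 ft/s

By similar triangles: 11/(x+s) = 6/s
Solving: s = 6x/5
ds/dt = 6/5 · dx/dt = 6/5 · 6 = 36/5 ft/s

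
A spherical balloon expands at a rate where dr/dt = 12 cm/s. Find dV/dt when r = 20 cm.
19200π cm³/s

V = (4/3)πr³
dV/dt = dV/dr · dr/dt = 4πr² · 12
At r = 20: dV/dt = 19200π cm³/s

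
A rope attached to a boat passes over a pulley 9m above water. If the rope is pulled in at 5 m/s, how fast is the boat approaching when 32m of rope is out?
160√943/943 ≈ 5.21 m/s

rope² = x² + 9²
x = √(32² - 9²) = √943
dx/dt = (rope/x) · d(rope)/dt = (32/√943) · (-5) = -160√943/943 m/s
The boat approaches at 160√943/943 ≈ 5.21 m/s.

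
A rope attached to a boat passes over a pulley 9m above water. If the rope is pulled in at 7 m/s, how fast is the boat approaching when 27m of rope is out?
21√2/4 ≈ 7.425 m/s

rope² = x² + 9²
x = √(27² - 9²) = 18√2
dx/dt = (rope/x) · d(rope)/dt = (27/(18√2)) · (-7) = -21√2/4 m/s
The boat approaches at 21√2/4 ≈ 7.425 m/s.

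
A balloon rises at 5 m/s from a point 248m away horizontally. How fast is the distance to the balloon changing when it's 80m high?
50√1061/1061 ≈ 1.535 m/s

z² = 248² + y²
z = √(248² + 80²) = 8√1061
dz/dt = y/z · dy/dt = 80/(8√1061) · 5 = 50√1061/1061 ≈ 1.535 m/s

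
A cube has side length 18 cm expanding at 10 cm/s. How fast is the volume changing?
9720 cm³/s

V = s³
dV/dt = 3s² · ds/dt = 3·18²·10 = 9720 cm³/s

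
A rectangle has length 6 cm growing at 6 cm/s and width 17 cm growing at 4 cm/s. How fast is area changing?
126 cm²/s

A = lw
dA/dt = w·dl/dt + l·dw/dt = 17·6 + 6·4 = 126 cm²/s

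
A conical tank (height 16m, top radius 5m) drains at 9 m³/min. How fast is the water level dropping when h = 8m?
36/(25π) ≈ 0.4584 m/min

r/h = 5/16, so r = (5/16)h
V = (1/3)πr²h = (1/3)π((5/16)h)²h = (25/768)πh³
dV/dh = (25/256)πh²
dh/dt = (dV/dt)/(dV/dh) = -9/((25/256)π·8²) = -36/(25π) m/min
The level is dropping at 36/(25π) ≈ 0.4584 m/min.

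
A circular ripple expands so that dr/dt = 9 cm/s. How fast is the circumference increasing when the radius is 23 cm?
18π cm/s

C = 2πr
dC/dt = 2π · dr/dt = 2π · 9 = 18π cm/s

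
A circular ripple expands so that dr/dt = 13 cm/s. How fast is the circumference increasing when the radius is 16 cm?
26π cm/s

C = 2πr
dC/dt = 2π · dr/dt = 2π · 13 = 26π cm/s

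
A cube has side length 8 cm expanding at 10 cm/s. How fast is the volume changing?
1920 cm³/s

V = s³
dV/dt = 3s² · ds/dt = 3·8²·10 = 1920 cm³/s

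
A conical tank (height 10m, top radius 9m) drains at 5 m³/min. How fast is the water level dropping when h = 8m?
125/(1296π) ≈ 0.0307 m/min

r/h = 9/10, so r = (9/10)h
V = (1/3)πr²h = (1/3)π((9/10)h)²h = (27/100)πh³
dV/dh = (81/100)πh²
dh/dt = (dV/dt)/(dV/dh) = -5/((81/100)π·8²) = -125/(1296π) m/min
The level is dropping at 125/(1296π) ≈ 0.0307 m/min.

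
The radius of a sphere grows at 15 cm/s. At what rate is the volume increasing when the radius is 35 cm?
73500π cm³/s

V = (4/3)πr³
dV/dt = dV/dr · dr/dt = 4πr² · 15
At r = 35: dV/dt = 73500π cm³/s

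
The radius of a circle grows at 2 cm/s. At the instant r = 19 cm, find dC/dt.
4π cm/s

C = 2πr
dC/dt = 2π · dr/dt = 2π · 2 = 4π cm/s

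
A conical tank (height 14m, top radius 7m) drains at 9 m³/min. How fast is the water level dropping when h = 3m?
4/π ≈ 1.273 m/min

r/h = 7/14, so r = (1/2)h
V = (1/3)πr²h = (1/3)π((1/2)h)²h = (1/12)πh³
dV/dh = (1/4)πh²
dh/dt = (dV/dt)/(dV/dh) = -9/((1/4)π·3²) = -4/π m/min
The level is dropping at 4/π ≈ 1.273 m/min.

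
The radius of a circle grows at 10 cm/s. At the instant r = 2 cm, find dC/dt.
20π cm/s

C = 2πr
dC/dt = 2π · dr/dt = 2π · 10 = 20π cm/s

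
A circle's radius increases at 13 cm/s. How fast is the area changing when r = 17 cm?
442π cm²/s

A = πr²
dA/dt = 2πr · dr/dt = 2π(17)(13) = 442π cm²/s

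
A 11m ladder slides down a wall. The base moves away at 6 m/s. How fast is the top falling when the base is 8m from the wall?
16√57/19 ≈ 6.358 m/s

x² + y² = 11²
2x·dx/dt + 2y·dy/dt = 0
dy/dt = -x/y · dx/dt = -8/√57 · 6 = -16√57/19 m/s
The top is descending at 16√57/19 ≈ 6.358 m/s.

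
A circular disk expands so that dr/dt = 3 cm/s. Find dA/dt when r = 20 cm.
120π cm²/s

A = πr²
dA/dt = 2πr · dr/dt = 2π(20)(3) = 120π cm²/s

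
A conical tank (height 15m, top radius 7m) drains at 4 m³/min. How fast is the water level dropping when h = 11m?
900/(5929π) ≈ 0.04832 m/min

r/h = 7/15, so r = (7/15)h
V = (1/3)πr²h = (1/3)π((7/15)h)²h = (49/675)πh³
dV/dh = (49/225)πh²
dh/dt = (dV/dt)/(dV/dh) = -4/((49/225)π·11²) = -900/(5929π) m/min
The level is dropping at 900/(5929π) ≈ 0.04832 m/min.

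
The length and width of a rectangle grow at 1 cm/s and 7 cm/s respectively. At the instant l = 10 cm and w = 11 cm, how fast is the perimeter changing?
16 cm/s

P = 2(l + w)
dP/dt = 2(dl/dt + dw/dt) = 2(1 + 7) = 16 cm/s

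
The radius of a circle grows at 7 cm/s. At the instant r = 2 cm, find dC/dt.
14π cm/s

C = 2πr
dC/dt = 2π · dr/dt = 2π · 7 = 14π cm/s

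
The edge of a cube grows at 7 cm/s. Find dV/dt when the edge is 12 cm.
3024 cm³/s

V = s³
dV/dt = 3s² · ds/dt = 3·12²·7 = 3024 cm³/s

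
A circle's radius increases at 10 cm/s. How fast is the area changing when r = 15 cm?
300π cm²/s

A = πr²
dA/dt = 2πr · dr/dt = 2π(15)(10) = 300π cm²/s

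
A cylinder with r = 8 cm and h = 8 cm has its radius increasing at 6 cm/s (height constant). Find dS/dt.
288π cm²/s

S = 2πrh + 2πr² (lateral + bases)
dS/dt = (2πh + 4πr)·dr/dt = (2π·8 + 4π·8)·6
= 288π cm²/s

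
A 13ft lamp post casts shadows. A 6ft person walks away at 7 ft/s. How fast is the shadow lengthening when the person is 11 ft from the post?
6 ft/s

By similar triangles: 13/(x+s) = 6/s
Solving: s = 6x/7
ds/dt = 6/7 · dx/dt = 6/7 · 7 = 6 ft/s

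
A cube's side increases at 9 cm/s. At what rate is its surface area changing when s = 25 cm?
2700 cm²/s

A = 6s²
dA/dt = 12s · ds/dt = 12·25·9 = 2700 cm²/s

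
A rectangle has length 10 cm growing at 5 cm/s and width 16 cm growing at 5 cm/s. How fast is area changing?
130 cm²/s

A = lw
dA/dt = w·dl/dt + l·dw/dt = 16·5 + 10·5 = 130 cm²/s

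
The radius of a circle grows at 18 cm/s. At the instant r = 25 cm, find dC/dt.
36π cm/s

C = 2πr
dC/dt = 2π · dr/dt = 2π · 18 = 36π cm/s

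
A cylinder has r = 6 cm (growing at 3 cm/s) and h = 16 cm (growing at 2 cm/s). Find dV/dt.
648π cm³/s

V = πr²h
dV/dt = 2πrh·dr/dt + πr²·dh/dt
= 2π(6)(16)(3) + π(6)²(2)
= 648π cm³/s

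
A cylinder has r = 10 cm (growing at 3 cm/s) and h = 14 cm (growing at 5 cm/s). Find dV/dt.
1340π cm³/s

V = πr²h
dV/dt = 2πrh·dr/dt + πr²·dh/dt
= 2π(10)(14)(3) + π(10)²(5)
= 1340π cm³/s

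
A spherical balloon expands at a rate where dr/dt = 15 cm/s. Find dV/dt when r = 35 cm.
73500π cm³/s

V = (4/3)πr³
dV/dt = dV/dr · dr/dt = 4πr² · 15
At r = 35: dV/dt = 73500π cm³/s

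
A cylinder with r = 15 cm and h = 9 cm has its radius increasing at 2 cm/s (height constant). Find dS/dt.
156π cm²/s

S = 2πrh + 2πr² (lateral + bases)
dS/dt = (2πh + 4πr)·dr/dt = (2π·9 + 4π·15)·2
= 156π cm²/s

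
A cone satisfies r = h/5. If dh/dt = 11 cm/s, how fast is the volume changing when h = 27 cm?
8019π/25 cm³/s

V = (1/3)π(h/5)²h = πh³/75
dV/dt = πh²/25 · 11
At h = 27: dV/dt = 8019π/25 cm³/s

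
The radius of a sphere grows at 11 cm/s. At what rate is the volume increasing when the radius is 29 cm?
37004π cm³/s

V = (4/3)πr³
dV/dt = dV/dr · dr/dt = 4πr² · 11
At r = 29: dV/dt = 37004π cm³/s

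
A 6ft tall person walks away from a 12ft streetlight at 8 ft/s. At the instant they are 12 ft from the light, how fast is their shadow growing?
8 ft/s

By similar triangles: 12/(x+s) = 6/s
Solving: s = 6x/6
ds/dt = 6/6 · dx/dt = 1 · 8 = 8 ft/s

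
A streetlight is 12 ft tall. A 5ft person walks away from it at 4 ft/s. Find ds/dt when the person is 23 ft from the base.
20/7 ft/s

By similar triangles: 12/(x+s) = 5/s
Solving: s = 5x/7
ds/dt = 5/7 · dx/dt = 5/7 · 4 = 20/7 ft/s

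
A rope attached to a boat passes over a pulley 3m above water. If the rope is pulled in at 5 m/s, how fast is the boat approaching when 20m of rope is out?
100√391/391 ≈ 5.057 m/s

rope² = x² + 3²
x = √(20² - 3²) = √391
dx/dt = (rope/x) · d(rope)/dt = (20/√391) · (-5) = -100√391/391 m/s
The boat approaches at 100√391/391 ≈ 5.057 m/s.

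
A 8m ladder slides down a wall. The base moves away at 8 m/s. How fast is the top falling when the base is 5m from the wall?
40√39/39 ≈ 6.405 m/s

x² + y² = 8²
2x·dx/dt + 2y·dy/dt = 0
dy/dt = -x/y · dx/dt = -5/√39 · 8 = -40√39/39 m/s
The top is descending at 40√39/39 ≈ 6.405 m/s.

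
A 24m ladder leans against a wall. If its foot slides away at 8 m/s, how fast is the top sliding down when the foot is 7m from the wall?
56√527/527 ≈ 2.439 m/s

x² + y² = 24²
2x·dx/dt + 2y·dy/dt = 0
dy/dt = -x/y · dx/dt = -7/√527 · 8 = -56√527/527 m/s
The top is descending at 56√527/527 ≈ 2.439 m/s.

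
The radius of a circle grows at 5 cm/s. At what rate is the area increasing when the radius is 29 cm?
290π cm²/s

A = πr²
dA/dt = 2πr · dr/dt = 2π(29)(5) = 290π cm²/s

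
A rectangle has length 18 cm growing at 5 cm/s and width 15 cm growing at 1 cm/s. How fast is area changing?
93 cm²/s

A = lw
dA/dt = w·dl/dt + l·dw/dt = 15·5 + 18·1 = 93 cm²/s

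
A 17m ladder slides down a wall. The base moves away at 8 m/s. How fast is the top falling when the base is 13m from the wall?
26√30/15 ≈ 9.494 m/s

x² + y² = 17²
2x·dx/dt + 2y·dy/dt = 0
dy/dt = -x/y · dx/dt = -13/(2√30) · 8 = -26√30/15 m/s
The top is descending at 26√30/15 ≈ 9.494 m/s.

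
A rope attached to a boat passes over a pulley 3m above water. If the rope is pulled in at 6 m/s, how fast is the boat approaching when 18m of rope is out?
36√35/35 ≈ 6.085 m/s

rope² = x² + 3²
x = √(18² - 3²) = 3√35
dx/dt = (rope/x) · d(rope)/dt = (18/(3√35)) · (-6) = -36√35/35 m/s
The boat approaches at 36√35/35 ≈ 6.085 m/s.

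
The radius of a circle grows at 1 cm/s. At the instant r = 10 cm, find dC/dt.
2π cm/s

C = 2πr
dC/dt = 2π · dr/dt = 2π · 1 = 2π cm/s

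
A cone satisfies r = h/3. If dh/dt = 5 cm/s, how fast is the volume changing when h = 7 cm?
245π/9 cm³/s

V = (1/3)π(h/3)²h = πh³/27
dV/dt = πh²/9 · 5
At h = 7: dV/dt = 245π/9 cm³/s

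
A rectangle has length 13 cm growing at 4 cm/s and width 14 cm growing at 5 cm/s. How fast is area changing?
121 cm²/s

A = lw
dA/dt = w·dl/dt + l·dw/dt = 14·4 + 13·5 = 121 cm²/s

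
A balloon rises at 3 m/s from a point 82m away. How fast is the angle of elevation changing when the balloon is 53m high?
0.025805 rad/s

tan(θ) = y/82
sec²(θ) · dθ/dt = (1/82) · dy/dt
dθ/dt = cos²(θ)/82 · 3 = 82/(82² + 53²) · 3
dθ/dt = 0.025805 rad/s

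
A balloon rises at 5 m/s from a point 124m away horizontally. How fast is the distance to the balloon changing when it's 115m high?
575√28601/28601 ≈ 3.4 m/s

z² = 124² + y²
z = √(124² + 115²) = √28601
dz/dt = y/z · dy/dt = 115/√28601 · 5 = 575√28601/28601 ≈ 3.4 m/s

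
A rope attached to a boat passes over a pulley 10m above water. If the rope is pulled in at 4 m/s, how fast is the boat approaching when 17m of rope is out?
68√21/63 ≈ 4.946 m/s

rope² = x² + 10²
x = √(17² - 10²) = 3√21
dx/dt = (rope/x) · d(rope)/dt = (17/(3√21)) · (-4) = -68√21/63 m/s
The boat approaches at 68√21/63 ≈ 4.946 m/s.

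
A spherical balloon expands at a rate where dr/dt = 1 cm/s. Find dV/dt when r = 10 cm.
400π cm³/s

V = (4/3)πr³
dV/dt = dV/dr · dr/dt = 4πr² · 1
At r = 10: dV/dt = 400π cm³/s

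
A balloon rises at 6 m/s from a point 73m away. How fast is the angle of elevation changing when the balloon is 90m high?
0.032616 rad/s

tan(θ) = y/73
sec²(θ) · dθ/dt = (1/73) · dy/dt
dθ/dt = cos²(θ)/73 · 6 = 73/(73² + 90²) · 6
dθ/dt = 0.032616 rad/s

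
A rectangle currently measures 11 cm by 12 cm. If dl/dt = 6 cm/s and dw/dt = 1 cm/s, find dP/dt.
14 cm/s

P = 2(l + w)
dP/dt = 2(dl/dt + dw/dt) = 2(6 + 1) = 14 cm/s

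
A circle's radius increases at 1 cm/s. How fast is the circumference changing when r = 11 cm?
2π cm/s

C = 2πr
dC/dt = 2π · dr/dt = 2π · 1 = 2π cm/s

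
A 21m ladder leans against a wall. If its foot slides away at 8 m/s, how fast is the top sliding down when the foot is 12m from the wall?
32√33/33 ≈ 5.57 m/s

x² + y² = 21²
2x·dx/dt + 2y·dy/dt = 0
dy/dt = -x/y · dx/dt = -12/(3√33) · 8 = -32√33/33 m/s
The top is descending at 32√33/33 ≈ 5.57 m/s.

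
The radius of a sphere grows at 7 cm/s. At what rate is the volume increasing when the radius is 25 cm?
17500π cm³/s

V = (4/3)πr³
dV/dt = dV/dr · dr/dt = 4πr² · 7
At r = 25: dV/dt = 17500π cm³/s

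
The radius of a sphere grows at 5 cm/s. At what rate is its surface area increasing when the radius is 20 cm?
800π cm²/s

S = 4πr²
dS/dt = dS/dr · dr/dt = 8πr · 5
At r = 20: dS/dt = 800π cm²/s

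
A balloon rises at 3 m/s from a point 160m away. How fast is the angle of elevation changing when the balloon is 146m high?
0.010231 rad/s

tan(θ) = y/160
sec²(θ) · dθ/dt = (1/160) · dy/dt
dθ/dt = cos²(θ)/160 · 3 = 160/(160² + 146²) · 3
dθ/dt = 0.010231 rad/s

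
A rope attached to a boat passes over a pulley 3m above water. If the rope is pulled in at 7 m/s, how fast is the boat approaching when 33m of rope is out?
77√30/60 ≈ 7.029 m/s

rope² = x² + 3²
x = √(33² - 3²) = 6√30
dx/dt = (rope/x) · d(rope)/dt = (33/(6√30)) · (-7) = -77√30/60 m/s
The boat approaches at 77√30/60 ≈ 7.029 m/s.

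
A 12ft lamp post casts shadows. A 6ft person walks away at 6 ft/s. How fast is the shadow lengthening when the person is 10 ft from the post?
6 ft/s

By similar triangles: 12/(x+s) = 6/s
Solving: s = 6x/6
ds/dt = 6/6 · dx/dt = 1 · 6 = 6 ft/s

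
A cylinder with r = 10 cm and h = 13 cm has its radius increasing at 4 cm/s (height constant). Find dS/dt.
264π cm²/s

S = 2πrh + 2πr² (lateral + bases)
dS/dt = (2πh + 4πr)·dr/dt = (2π·13 + 4π·10)·4
= 264π cm²/s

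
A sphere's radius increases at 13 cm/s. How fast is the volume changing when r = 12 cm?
7488π cm³/s

V = (4/3)πr³
dV/dt = dV/dr · dr/dt = 4πr² · 13
At r = 12: dV/dt = 7488π cm³/s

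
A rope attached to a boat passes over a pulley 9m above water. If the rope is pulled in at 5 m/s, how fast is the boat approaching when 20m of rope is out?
100√319/319 ≈ 5.599 m/s

rope² = x² + 9²
x = √(20² - 9²) = √319
dx/dt = (rope/x) · d(rope)/dt = (20/√319) · (-5) = -100√319/319 m/s
The boat approaches at 100√319/319 ≈ 5.599 m/s.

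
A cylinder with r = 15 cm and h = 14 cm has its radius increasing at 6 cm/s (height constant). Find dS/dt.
528π cm²/s

S = 2πrh + 2πr² (lateral + bases)
dS/dt = (2πh + 4πr)·dr/dt = (2π·14 + 4π·15)·6
= 528π cm²/s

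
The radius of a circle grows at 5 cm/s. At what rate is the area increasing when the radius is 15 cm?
150π cm²/s

A = πr²
dA/dt = 2πr · dr/dt = 2π(15)(5) = 150π cm²/s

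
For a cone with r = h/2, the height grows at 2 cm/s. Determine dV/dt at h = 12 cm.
72π cm³/s

V = (1/3)π(h/2)²h = πh³/12
dV/dt = πh²/4 · 2
At h = 12: dV/dt = 72π cm³/s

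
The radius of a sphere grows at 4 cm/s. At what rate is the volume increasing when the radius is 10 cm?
1600π cm³/s

V = (4/3)πr³
dV/dt = dV/dr · dr/dt = 4πr² · 4
At r = 10: dV/dt = 1600π cm³/s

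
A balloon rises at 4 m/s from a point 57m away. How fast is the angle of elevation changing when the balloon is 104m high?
0.01621 rad/s

tan(θ) = y/57
sec²(θ) · dθ/dt = (1/57) · dy/dt
dθ/dt = cos²(θ)/57 · 4 = 57/(57² + 104²) · 4
dθ/dt = 0.01621 rad/s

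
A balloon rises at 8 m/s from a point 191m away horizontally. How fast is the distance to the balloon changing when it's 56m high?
448√39617/39617 ≈ 2.251 m/s

z² = 191² + y²
z = √(191² + 56²) = √39617
dz/dt = y/z · dy/dt = 56/√39617 · 8 = 448√39617/39617 ≈ 2.251 m/s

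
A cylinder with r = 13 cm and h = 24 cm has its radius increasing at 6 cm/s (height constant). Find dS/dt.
600π cm²/s

S = 2πrh + 2πr² (lateral + bases)
dS/dt = (2πh + 4πr)·dr/dt = (2π·24 + 4π·13)·6
= 600π cm²/s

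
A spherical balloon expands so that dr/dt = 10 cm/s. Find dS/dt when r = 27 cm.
2160π cm²/s

S = 4πr²
dS/dt = dS/dr · dr/dt = 8πr · 10
At r = 27: dS/dt = 2160π cm²/s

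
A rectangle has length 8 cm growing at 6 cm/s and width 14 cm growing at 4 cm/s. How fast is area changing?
116 cm²/s

A = lw
dA/dt = w·dl/dt + l·dw/dt = 14·6 + 8·4 = 116 cm²/s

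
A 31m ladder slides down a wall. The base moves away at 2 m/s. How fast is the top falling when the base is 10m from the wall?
20√861/861 ≈ 0.6816 m/s

x² + y² = 31²
2x·dx/dt + 2y·dy/dt = 0
dy/dt = -x/y · dx/dt = -10/√861 · 2 = -20√861/861 m/s
The top is descending at 20√861/861 ≈ 0.6816 m/s.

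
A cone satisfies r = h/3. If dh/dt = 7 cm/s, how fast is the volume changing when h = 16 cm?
1792π/9 cm³/s

V = (1/3)π(h/3)²h = πh³/27
dV/dt = πh²/9 · 7
At h = 16: dV/dt = 1792π/9 cm³/s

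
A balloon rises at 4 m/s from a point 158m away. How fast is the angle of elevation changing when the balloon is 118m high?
0.016252 rad/s

tan(θ) = y/158
sec²(θ) · dθ/dt = (1/158) · dy/dt
dθ/dt = cos²(θ)/158 · 4 = 158/(158² + 118²) · 4
dθ/dt = 0.016252 rad/s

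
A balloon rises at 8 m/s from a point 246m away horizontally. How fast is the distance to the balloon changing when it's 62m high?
124√16090/8045 ≈ 1.955 m/s

z² = 246² + y²
z = √(246² + 62²) = 2√16090
dz/dt = y/z · dy/dt = 62/(2√16090) · 8 = 124√16090/8045 ≈ 1.955 m/s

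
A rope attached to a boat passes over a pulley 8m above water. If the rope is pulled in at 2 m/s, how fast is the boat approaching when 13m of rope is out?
26√105/105 ≈ 2.537 m/s

rope² = x² + 8²
x = √(13² - 8²) = √105
dx/dt = (rope/x) · d(rope)/dt = (13/√105) · (-2) = -26√105/105 m/s
The boat approaches at 26√105/105 ≈ 2.537 m/s.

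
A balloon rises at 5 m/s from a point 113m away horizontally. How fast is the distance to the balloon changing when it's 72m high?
360√17953/17953 ≈ 2.687 m/s

z² = 113² + y²
z = √(113² + 72²) = √17953
dz/dt = y/z · dy/dt = 72/√17953 · 5 = 360√17953/17953 ≈ 2.687 m/s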